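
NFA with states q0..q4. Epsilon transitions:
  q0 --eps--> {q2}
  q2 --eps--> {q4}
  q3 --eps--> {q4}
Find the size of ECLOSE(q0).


Starting from q0
Initialize closure = {q0}
Follow epsilon from q0 -> add q2
Follow epsilon from q2 -> add q4
Final closure: {q0, q2, q4}
Size = 3

3


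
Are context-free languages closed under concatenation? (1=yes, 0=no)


CFL closure properties:
  Closed under: union, concatenation, Kleene star
  NOT closed under: intersection, complement
Operation 'concatenation' is in closed list -> Yes (closed)

1


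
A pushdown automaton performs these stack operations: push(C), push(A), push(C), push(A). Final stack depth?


Tracing stack operations:
  push(C) -> stack = [C], depth=1
  push(A) -> stack = [C,A], depth=2
  push(C) -> stack = [C,A,C], depth=3
  push(A) -> stack = [C,A,C,A], depth=4
Final depth = 4

4


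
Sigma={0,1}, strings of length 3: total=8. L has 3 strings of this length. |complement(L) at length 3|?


Alphabet: {0,1}
String length: 3
Total strings of length 3 = 2^3 = 8
Strings in L = 3
Complement = total - |L|
= 8 - 3
= 5

5


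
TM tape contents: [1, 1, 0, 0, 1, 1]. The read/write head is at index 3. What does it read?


Tape: [1, 1, 0, 0, 1, 1]
Positions: 0 1 2 3 4 5
Values:    1 1 0 0 1 1
Head at position 3
tape[3] = 0

0


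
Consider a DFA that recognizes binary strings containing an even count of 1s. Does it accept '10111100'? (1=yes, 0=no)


DFA has 2 states: q_even (start, accept=yes) and q_odd
Processing string '10111100' character by character:
  Position 0: read '1', 1-count=1 -> q_odd
  Position 1: read '0', 1-count=1 -> q_odd (no change)
  Position 2: read '1', 1-count=2 -> q_even
  Position 3: read '1', 1-count=3 -> q_odd
  Position 4: read '1', 1-count=4 -> q_even
  Position 5: read '1', 1-count=5 -> q_odd
  Position 6: read '0', 1-count=5 -> q_odd (no change)
  Position 7: read '0', 1-count=5 -> q_odd (no change)
Final state: q_odd, total 1s = 5 (odd); the DFA requires an even count -> reject

0


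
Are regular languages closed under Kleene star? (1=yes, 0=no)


Regular languages are closed under:
- Union (DFA product construction)
- Intersection (DFA product construction)
- Complement (swap accept/reject states)
- Concatenation (NFA construction)
- Kleene star (NFA construction)
Kleene star is in this list
Therefore: closed

1


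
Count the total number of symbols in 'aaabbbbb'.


String: 'aaabbbbb'
Counting characters:
  'a' appears 3 time(s)
  'b' appears 5 time(s)
Total length = 3 + 5 = 8

8


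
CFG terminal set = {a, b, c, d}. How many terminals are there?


Terminal symbols: a, b, c, d
Counting each: a (#1), b (#2), c (#3), d (#4)
Total = 4

4


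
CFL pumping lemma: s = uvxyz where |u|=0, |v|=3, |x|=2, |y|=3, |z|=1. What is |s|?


|s| = |u| + |v| + |x| + |y| + |z|
= 0 + 3 + 2 + 3 + 1
= 3 + 2 + 4
= 5 + 4
= 9

9


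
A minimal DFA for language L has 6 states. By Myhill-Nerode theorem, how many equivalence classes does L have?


Myhill-Nerode theorem:
Number of equivalence classes = number of states in minimal DFA
Minimal DFA states = 6
Therefore equivalence classes = 6

6


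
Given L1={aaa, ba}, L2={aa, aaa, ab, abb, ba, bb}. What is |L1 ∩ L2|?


L1 = {aaa, ba}
L2 = {aa, aaa, ab, abb, ba, bb}
Checking each string in L1 against L2:
  'aaa': in L2? Yes
  'ba': in L2? Yes
Intersection = {aaa, ba}
|L1 ∩ L2| = 2

2


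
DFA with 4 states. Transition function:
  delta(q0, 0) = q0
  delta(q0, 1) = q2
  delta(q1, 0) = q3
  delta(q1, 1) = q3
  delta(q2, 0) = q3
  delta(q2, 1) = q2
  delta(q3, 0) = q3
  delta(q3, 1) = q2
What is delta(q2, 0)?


Looking up transition function:
delta(q2, 0) in the table
Row: q2, Column: 0
Result: q3

q3


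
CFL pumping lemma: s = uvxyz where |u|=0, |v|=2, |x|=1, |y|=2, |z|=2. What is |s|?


|s| = |u| + |v| + |x| + |y| + |z|
= 0 + 2 + 1 + 2 + 2
= 2 + 1 + 4
= 3 + 4
= 7

7


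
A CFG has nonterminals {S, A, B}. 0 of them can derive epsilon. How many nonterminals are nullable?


Nonterminals: {S, A, B}
A nonterminal is nullable if it can derive epsilon
Counting nullable nonterminals: 0
Total nullable = 0

0


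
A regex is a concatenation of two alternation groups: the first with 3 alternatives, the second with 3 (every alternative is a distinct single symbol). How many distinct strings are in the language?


First group: 3 alternatives
Second group: 3 alternatives
Concatenation: each choice from group 1 pairs with each from group 2
Total = 3 x 3 = 9

9


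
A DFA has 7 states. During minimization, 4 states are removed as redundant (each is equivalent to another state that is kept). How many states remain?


Original DFA: 7 states
Redundant states removed: 4
Minimized states = original - removed
= 7 - 4
= 3

3


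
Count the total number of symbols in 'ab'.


String: 'ab'
Counting characters:
  'a' appears 1 time(s)
  'b' appears 1 time(s)
Total length = 1 + 1 = 2

2


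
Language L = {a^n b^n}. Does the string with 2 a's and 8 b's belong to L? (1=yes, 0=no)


Language requires equal numbers of a's and b's
PDA pushes for each 'a', pops for each 'b'
Number of a's = 2
Number of b's = 8
2 != 8 -> Reject

0


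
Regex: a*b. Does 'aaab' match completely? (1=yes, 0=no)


Pattern: a*b
String: 'aaab'
Pattern requires: zero or more 'a's followed by exactly one 'b'
Found 3 leading 'a's
Remaining: 'b'
Remaining is exactly 'b' -> match
Result: 1

1


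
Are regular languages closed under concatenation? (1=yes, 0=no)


Regular languages are closed under all standard operations:
- Union: Yes (product construction)
- Intersection: Yes (product construction)
- Complement: Yes (swap accept/reject)
- Concatenation: Yes (NFA construction)
Operation: concatenation -> Closed

1


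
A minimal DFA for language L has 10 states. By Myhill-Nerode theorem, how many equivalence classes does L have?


Myhill-Nerode theorem:
Number of equivalence classes = number of states in minimal DFA
Minimal DFA states = 10
Therefore equivalence classes = 10

10


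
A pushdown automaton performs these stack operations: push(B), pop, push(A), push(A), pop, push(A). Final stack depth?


Tracing stack operations:
  push(B) -> stack = [B], depth=1
  pop -> removed B, stack = [], depth=0
  push(A) -> stack = [A], depth=1
  push(A) -> stack = [A,A], depth=2
  pop -> removed A, stack = [A], depth=1
  push(A) -> stack = [A,A], depth=2
Final depth = 2

2


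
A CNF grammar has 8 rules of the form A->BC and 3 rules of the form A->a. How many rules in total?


CNF allows two rule forms:
  A -> BC (binary): 8 rules
  A -> a (terminal): 3 rules
Total = 8 + 3 = 11

11


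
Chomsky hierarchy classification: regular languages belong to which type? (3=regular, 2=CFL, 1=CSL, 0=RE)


Chomsky hierarchy levels:
  Type 3: Regular (DFA/NFA/regex)
  Type 2: Context-free (PDA)
  Type 1: Context-sensitive
  Type 0: Recursively enumerable (TM)
'regular' corresponds to Type 3

3


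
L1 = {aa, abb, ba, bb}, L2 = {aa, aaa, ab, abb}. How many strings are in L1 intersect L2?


L1 = {aa, abb, ba, bb}
L2 = {aa, aaa, ab, abb}
Checking each string in L1 against L2:
  'aa': in L2? Yes
  'abb': in L2? Yes
  'ba': in L2? No
  'bb': in L2? No
Intersection = {aa, abb}
|L1 ∩ L2| = 2

2


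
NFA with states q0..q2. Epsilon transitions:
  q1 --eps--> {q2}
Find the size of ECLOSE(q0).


Starting from q0
Initialize closure = {q0}
q0 has no outgoing epsilon transitions -> nothing to add
Final closure: {q0}
Size = 1

1


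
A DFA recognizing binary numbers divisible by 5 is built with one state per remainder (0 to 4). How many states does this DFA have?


Divisibility by 5 is tracked via the remainder mod 5: 0, 1, ..., 4
The construction assigns one state to each remainder
Number of remainders = 5

5


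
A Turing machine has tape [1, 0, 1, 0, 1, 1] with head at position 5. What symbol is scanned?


Tape: [1, 0, 1, 0, 1, 1]
Positions: 0 1 2 3 4 5
Values:    1 0 1 0 1 1
Head at position 5
tape[5] = 1

1


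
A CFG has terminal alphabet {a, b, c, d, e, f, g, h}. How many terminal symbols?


Terminal symbols: a, b, c, d, e, f, g, h
Counting each: a (#1), b (#2), c (#3), d (#4), e (#5), f (#6), g (#7), h (#8)
Total = 8

8


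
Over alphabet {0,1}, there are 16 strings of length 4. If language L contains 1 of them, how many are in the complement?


Alphabet: {0,1}
String length: 4
Total strings of length 4 = 2^4 = 16
Strings in L = 1
Complement = total - |L|
= 16 - 1
= 15

15


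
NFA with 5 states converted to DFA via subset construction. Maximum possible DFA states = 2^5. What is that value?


NFA has 5 states
Subset construction: each DFA state = subset of NFA states
Maximum subsets = 2^5
2^5 = 32

32


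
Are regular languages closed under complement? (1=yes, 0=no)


Regular languages are closed under:
- Union (DFA product construction)
- Intersection (DFA product construction)
- Complement (swap accept/reject states)
- Concatenation (NFA construction)
- Kleene star (NFA construction)
complement is in this list
Therefore: closed

1


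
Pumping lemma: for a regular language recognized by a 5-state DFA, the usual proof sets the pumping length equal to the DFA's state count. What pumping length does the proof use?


Pumping lemma for regular languages (standard proof):
Take p = |Q|, the number of DFA states.
Any string of length >= |Q| passes through |Q|+1 states while reading its first |Q| symbols,
so by pigeonhole some state repeats, giving the loop that can be pumped.
Here |Q| = 5
Therefore the proof uses p = 5

5


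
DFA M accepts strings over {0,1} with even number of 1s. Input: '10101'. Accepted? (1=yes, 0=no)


DFA has 2 states: q_even (start, accept=yes) and q_odd
Processing string '10101' character by character:
  Position 0: read '1', 1-count=1 -> q_odd
  Position 1: read '0', 1-count=1 -> q_odd (no change)
  Position 2: read '1', 1-count=2 -> q_even
  Position 3: read '0', 1-count=2 -> q_even (no change)
  Position 4: read '1', 1-count=3 -> q_odd
Final state: q_odd, total 1s = 3 (odd); the DFA requires an even count -> reject

0


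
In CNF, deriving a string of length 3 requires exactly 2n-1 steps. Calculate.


Chomsky Normal Form derivation:
String length n = 3
Each step either:
  - Splits a nonterminal into two (n-1 such steps)
  - Converts a nonterminal to terminal (n such steps)
Total = (n-1) + n = 2n - 1
= 2(3) - 1
= 6 - 1
= 5

5


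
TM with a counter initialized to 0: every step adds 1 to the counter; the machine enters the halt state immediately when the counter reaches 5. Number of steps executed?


Counter starts at 0. Counting sequence:
  Step 1: counter = 1
  Step 2: counter = 2
  Step 3: counter = 3
  Step 4: counter = 4
  Step 5: counter = 5
Counter reached 5 -> halt
Total steps = 5

5


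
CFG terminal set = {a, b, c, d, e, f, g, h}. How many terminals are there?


Terminal symbols: a, b, c, d, e, f, g, h
Counting each: a (#1), b (#2), c (#3), d (#4), e (#5), f (#6), g (#7), h (#8)
Total = 8

8


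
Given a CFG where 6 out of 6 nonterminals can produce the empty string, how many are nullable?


Nonterminals: {S, A, B, C, D, E}
A nonterminal is nullable if it can derive epsilon
Counting nullable nonterminals: 6
Total nullable = 6

6


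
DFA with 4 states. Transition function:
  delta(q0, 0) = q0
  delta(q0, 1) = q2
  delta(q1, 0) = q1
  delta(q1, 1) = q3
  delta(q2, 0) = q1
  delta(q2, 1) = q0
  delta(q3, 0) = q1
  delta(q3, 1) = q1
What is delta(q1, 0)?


Looking up transition function:
delta(q1, 0) in the table
Row: q1, Column: 0
Result: q1

q1


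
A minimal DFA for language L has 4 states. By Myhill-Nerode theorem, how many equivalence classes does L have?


Myhill-Nerode theorem:
Number of equivalence classes = number of states in minimal DFA
Minimal DFA states = 4
Therefore equivalence classes = 4

4


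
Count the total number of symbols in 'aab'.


String: 'aab'
Counting characters:
  'a' appears 2 time(s)
  'b' appears 1 time(s)
Total length = 2 + 1 = 3

3


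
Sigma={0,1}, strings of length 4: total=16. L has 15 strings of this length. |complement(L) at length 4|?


Alphabet: {0,1}
String length: 4
Total strings of length 4 = 2^4 = 16
Strings in L = 15
Complement = total - |L|
= 16 - 15
= 1

1


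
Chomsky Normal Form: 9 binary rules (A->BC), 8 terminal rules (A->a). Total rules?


CNF allows two rule forms:
  A -> BC (binary): 9 rules
  A -> a (terminal): 8 rules
Total = 9 + 8 = 17

17


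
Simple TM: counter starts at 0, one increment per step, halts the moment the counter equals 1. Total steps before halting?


Counter starts at 0. Counting sequence:
  Step 1: counter = 1
Counter reached 1 -> halt
Total steps = 1

1


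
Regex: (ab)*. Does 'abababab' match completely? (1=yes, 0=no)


Pattern: (ab)*
String: 'abababab'
Pattern requires: zero or more repetitions of 'ab'
Pairs: ['ab', 'ab', 'ab', 'ab']
All pairs are 'ab'? Yes
Result: 1

1


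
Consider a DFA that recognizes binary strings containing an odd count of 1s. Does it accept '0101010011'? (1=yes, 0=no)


DFA has 2 states: q_even (start, accept=no) and q_odd
Processing string '0101010011' character by character:
  Position 0: read '0', 1-count=0 -> q_even (no change)
  Position 1: read '1', 1-count=1 -> q_odd
  Position 2: read '0', 1-count=1 -> q_odd (no change)
  Position 3: read '1', 1-count=2 -> q_even
  Position 4: read '0', 1-count=2 -> q_even (no change)
  Position 5: read '1', 1-count=3 -> q_odd
  Position 6: read '0', 1-count=3 -> q_odd (no change)
  Position 7: read '0', 1-count=3 -> q_odd (no change)
  Position 8: read '1', 1-count=4 -> q_even
  Position 9: read '1', 1-count=5 -> q_odd
Final state: q_odd, total 1s = 5 (odd); the DFA requires an odd count -> accept

1


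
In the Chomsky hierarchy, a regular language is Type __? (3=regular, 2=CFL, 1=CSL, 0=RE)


Chomsky hierarchy levels:
  Type 3: Regular (DFA/NFA/regex)
  Type 2: Context-free (PDA)
  Type 1: Context-sensitive
  Type 0: Recursively enumerable (TM)
'regular' corresponds to Type 3

3


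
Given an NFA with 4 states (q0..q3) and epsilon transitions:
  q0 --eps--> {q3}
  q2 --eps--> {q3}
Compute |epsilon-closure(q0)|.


Starting from q0
Initialize closure = {q0}
Follow epsilon from q0 -> add q3
Final closure: {q0, q3}
Size = 2

2


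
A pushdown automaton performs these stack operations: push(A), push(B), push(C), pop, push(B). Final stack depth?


Tracing stack operations:
  push(A) -> stack = [A], depth=1
  push(B) -> stack = [A,B], depth=2
  push(C) -> stack = [A,B,C], depth=3
  pop -> removed C, stack = [A,B], depth=2
  push(B) -> stack = [A,B,B], depth=3
Final depth = 3

3


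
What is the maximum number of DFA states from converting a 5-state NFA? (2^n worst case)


NFA has 5 states
Subset construction: each DFA state = subset of NFA states
Maximum subsets = 2^5
2^5 = 32

32


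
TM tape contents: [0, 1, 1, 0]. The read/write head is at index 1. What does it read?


Tape: [0, 1, 1, 0]
Positions: 0 1 2 3
Values:    0 1 1 0
Head at position 1
tape[1] = 1

1


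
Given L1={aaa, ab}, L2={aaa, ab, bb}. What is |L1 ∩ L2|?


L1 = {aaa, ab}
L2 = {aaa, ab, bb}
Checking each string in L1 against L2:
  'aaa': in L2? Yes
  'ab': in L2? Yes
Intersection = {aaa, ab}
|L1 ∩ L2| = 2

2


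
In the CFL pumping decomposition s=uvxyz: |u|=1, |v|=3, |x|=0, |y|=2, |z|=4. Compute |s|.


|s| = |u| + |v| + |x| + |y| + |z|
= 1 + 3 + 0 + 2 + 4
= 4 + 0 + 6
= 4 + 6
= 10

10


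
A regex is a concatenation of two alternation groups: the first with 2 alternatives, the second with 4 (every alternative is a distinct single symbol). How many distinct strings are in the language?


First group: 2 alternatives
Second group: 4 alternatives
Concatenation: each choice from group 1 pairs with each from group 2
Total = 2 x 4 = 8

8


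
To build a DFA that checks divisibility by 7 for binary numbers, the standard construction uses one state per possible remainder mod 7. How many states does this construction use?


Divisibility by 7 is tracked via the remainder mod 7: 0, 1, ..., 6
The construction assigns one state to each remainder
Number of remainders = 7

7


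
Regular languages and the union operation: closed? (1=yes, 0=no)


Regular languages are closed under all standard operations:
- Union: Yes (product construction)
- Intersection: Yes (product construction)
- Complement: Yes (swap accept/reject)
- Concatenation: Yes (NFA construction)
Operation: union -> Closed

1


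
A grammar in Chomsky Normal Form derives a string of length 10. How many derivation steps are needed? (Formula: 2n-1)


Chomsky Normal Form derivation:
String length n = 10
Each step either:
  - Splits a nonterminal into two (n-1 such steps)
  - Converts a nonterminal to terminal (n such steps)
Total = (n-1) + n = 2n - 1
= 2(10) - 1
= 20 - 1
= 19

19


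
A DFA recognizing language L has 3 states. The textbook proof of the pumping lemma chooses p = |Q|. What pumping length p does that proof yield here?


Pumping lemma for regular languages (standard proof):
Take p = |Q|, the number of DFA states.
Any string of length >= |Q| passes through |Q|+1 states while reading its first |Q| symbols,
so by pigeonhole some state repeats, giving the loop that can be pumped.
Here |Q| = 3
Therefore the proof uses p = 3

3


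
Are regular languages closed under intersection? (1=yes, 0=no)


Regular languages are closed under:
- Union (DFA product construction)
- Intersection (DFA product construction)
- Complement (swap accept/reject states)
- Concatenation (NFA construction)
- Kleene star (NFA construction)
intersection is in this list
Therefore: closed

1


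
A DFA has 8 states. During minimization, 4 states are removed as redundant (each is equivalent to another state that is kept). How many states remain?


Original DFA: 8 states
Redundant states removed: 4
Minimized states = original - removed
= 8 - 4
= 4

4


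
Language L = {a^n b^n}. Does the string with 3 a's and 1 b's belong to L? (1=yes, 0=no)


Language requires equal numbers of a's and b's
PDA pushes for each 'a', pops for each 'b'
Number of a's = 3
Number of b's = 1
3 != 1 -> Reject

0


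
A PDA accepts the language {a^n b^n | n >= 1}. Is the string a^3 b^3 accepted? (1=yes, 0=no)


Language requires equal numbers of a's and b's
PDA pushes for each 'a', pops for each 'b'
Number of a's = 3
Number of b's = 3
3 == 3 -> Accept

1


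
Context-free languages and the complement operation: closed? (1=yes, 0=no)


CFL closure properties:
  Closed under: union, concatenation, Kleene star
  NOT closed under: intersection, complement
Operation 'complement' is in not-closed list -> No (not closed)

0


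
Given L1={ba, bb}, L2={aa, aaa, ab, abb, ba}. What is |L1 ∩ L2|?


L1 = {ba, bb}
L2 = {aa, aaa, ab, abb, ba}
Checking each string in L1 against L2:
  'ba': in L2? Yes
  'bb': in L2? No
Intersection = {ba}
|L1 ∩ L2| = 1

1


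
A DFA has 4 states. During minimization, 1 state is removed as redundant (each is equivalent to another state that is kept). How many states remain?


Original DFA: 4 states
Redundant states removed: 1
Minimized states = original - removed
= 4 - 1
= 3

3


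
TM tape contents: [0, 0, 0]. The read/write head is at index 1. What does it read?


Tape: [0, 0, 0]
Positions: 0 1 2
Values:    0 0 0
Head at position 1
tape[1] = 0

0


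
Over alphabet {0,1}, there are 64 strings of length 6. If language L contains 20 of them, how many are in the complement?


Alphabet: {0,1}
String length: 6
Total strings of length 6 = 2^6 = 64
Strings in L = 20
Complement = total - |L|
= 64 - 20
= 44

44


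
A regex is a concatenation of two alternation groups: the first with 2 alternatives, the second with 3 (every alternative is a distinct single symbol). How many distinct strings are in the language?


First group: 2 alternatives
Second group: 3 alternatives
Concatenation: each choice from group 1 pairs with each from group 2
Total = 2 x 3 = 6

6


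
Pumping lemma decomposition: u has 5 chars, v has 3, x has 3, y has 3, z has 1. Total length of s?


|s| = |u| + |v| + |x| + |y| + |z|
= 5 + 3 + 3 + 3 + 1
= 8 + 3 + 4
= 11 + 4
= 15

15


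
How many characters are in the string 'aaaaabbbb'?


String: 'aaaaabbbb'
Counting characters:
  'a' appears 5 time(s)
  'b' appears 4 time(s)
Total length = 5 + 4 = 9

9


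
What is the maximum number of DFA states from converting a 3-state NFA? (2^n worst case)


NFA has 3 states
Subset construction: each DFA state = subset of NFA states
Maximum subsets = 2^3
2^3 = 8

8


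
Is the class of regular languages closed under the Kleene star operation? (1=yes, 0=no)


Regular languages are closed under:
- Union (DFA product construction)
- Intersection (DFA product construction)
- Complement (swap accept/reject states)
- Concatenation (NFA construction)
- Kleene star (NFA construction)
Kleene star is in this list
Therefore: closed

1


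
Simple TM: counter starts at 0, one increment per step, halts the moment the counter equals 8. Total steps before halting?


Counter starts at 0. Counting sequence:
  Step 1: counter = 1
  Step 2: counter = 2
  Step 3: counter = 3
  Step 4: counter = 4
  Step 5: counter = 5
  Step 6: counter = 6
  Step 7: counter = 7
  Step 8: counter = 8
Counter reached 8 -> halt
Total steps = 8

8


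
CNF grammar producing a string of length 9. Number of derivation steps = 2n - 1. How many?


Chomsky Normal Form derivation:
String length n = 9
Each step either:
  - Splits a nonterminal into two (n-1 such steps)
  - Converts a nonterminal to terminal (n such steps)
Total = (n-1) + n = 2n - 1
= 2(9) - 1
= 18 - 1
= 17

17


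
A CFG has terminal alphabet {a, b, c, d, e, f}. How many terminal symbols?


Terminal symbols: a, b, c, d, e, f
Counting each: a (#1), b (#2), c (#3), d (#4), e (#5), f (#6)
Total = 6

6


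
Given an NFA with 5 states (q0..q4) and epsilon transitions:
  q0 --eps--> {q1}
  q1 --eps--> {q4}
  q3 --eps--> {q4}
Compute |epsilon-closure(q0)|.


Starting from q0
Initialize closure = {q0}
Follow epsilon from q0 -> add q1
Follow epsilon from q1 -> add q4
Final closure: {q0, q1, q4}
Size = 3

3


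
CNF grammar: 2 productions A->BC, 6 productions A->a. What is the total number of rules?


CNF allows two rule forms:
  A -> BC (binary): 2 rules
  A -> a (terminal): 6 rules
Total = 2 + 6 = 8

8


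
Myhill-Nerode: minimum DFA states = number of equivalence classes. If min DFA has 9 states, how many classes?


Myhill-Nerode theorem:
Number of equivalence classes = number of states in minimal DFA
Minimal DFA states = 9
Therefore equivalence classes = 9

9


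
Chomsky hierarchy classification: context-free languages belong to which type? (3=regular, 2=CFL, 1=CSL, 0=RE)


Chomsky hierarchy levels:
  Type 3: Regular (DFA/NFA/regex)
  Type 2: Context-free (PDA)
  Type 1: Context-sensitive
  Type 0: Recursively enumerable (TM)
'context-free' corresponds to Type 2

2


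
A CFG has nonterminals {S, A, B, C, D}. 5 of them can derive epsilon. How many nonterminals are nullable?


Nonterminals: {S, A, B, C, D}
A nonterminal is nullable if it can derive epsilon
Counting nullable nonterminals: 5
Total nullable = 5

5


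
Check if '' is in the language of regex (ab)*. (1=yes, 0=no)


Pattern: (ab)*
String: ''
Pattern requires: zero or more repetitions of 'ab'
Pairs: []
All pairs are 'ab'? Yes
Result: 1

1


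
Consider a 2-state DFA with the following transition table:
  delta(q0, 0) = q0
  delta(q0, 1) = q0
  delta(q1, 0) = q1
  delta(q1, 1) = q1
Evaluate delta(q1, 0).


Looking up transition function:
delta(q1, 0) in the table
Row: q1, Column: 0
Result: q1

q1


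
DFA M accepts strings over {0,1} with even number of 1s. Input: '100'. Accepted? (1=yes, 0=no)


DFA has 2 states: q_even (start, accept=yes) and q_odd
Processing string '100' character by character:
  Position 0: read '1', 1-count=1 -> q_odd
  Position 1: read '0', 1-count=1 -> q_odd (no change)
  Position 2: read '0', 1-count=1 -> q_odd (no change)
Final state: q_odd, total 1s = 1 (odd); the DFA requires an even count -> reject

0


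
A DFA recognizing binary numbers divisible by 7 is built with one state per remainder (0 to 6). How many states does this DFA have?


Divisibility by 7 is tracked via the remainder mod 7: 0, 1, ..., 6
The construction assigns one state to each remainder
Number of remainders = 7

7


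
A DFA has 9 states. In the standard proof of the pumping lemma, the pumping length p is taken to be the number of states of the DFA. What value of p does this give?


Pumping lemma for regular languages (standard proof):
Take p = |Q|, the number of DFA states.
Any string of length >= |Q| passes through |Q|+1 states while reading its first |Q| symbols,
so by pigeonhole some state repeats, giving the loop that can be pumped.
Here |Q| = 9
Therefore the proof uses p = 9

9


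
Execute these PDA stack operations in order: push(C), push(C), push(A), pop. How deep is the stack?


Tracing stack operations:
  push(C) -> stack = [C], depth=1
  push(C) -> stack = [C,C], depth=2
  push(A) -> stack = [C,C,A], depth=3
  pop -> removed A, stack = [C,C], depth=2
Final depth = 2

2


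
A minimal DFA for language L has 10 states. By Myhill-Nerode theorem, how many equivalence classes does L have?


Myhill-Nerode theorem:
Number of equivalence classes = number of states in minimal DFA
Minimal DFA states = 10
Therefore equivalence classes = 10

10


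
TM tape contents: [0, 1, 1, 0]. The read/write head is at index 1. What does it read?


Tape: [0, 1, 1, 0]
Positions: 0 1 2 3
Values:    0 1 1 0
Head at position 1
tape[1] = 1

1


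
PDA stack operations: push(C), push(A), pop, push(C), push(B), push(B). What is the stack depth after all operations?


Tracing stack operations:
  push(C) -> stack = [C], depth=1
  push(A) -> stack = [C,A], depth=2
  pop -> removed A, stack = [C], depth=1
  push(C) -> stack = [C,C], depth=2
  push(B) -> stack = [C,C,B], depth=3
  push(B) -> stack = [C,C,B,B], depth=4
Final depth = 4

4


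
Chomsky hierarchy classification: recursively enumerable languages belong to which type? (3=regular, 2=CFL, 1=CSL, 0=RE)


Chomsky hierarchy levels:
  Type 3: Regular (DFA/NFA/regex)
  Type 2: Context-free (PDA)
  Type 1: Context-sensitive
  Type 0: Recursively enumerable (TM)
'recursively enumerable' corresponds to Type 0

0


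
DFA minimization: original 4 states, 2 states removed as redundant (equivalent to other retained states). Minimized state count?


Original DFA: 4 states
Redundant states removed: 2
Minimized states = original - removed
= 4 - 2
= 2

2


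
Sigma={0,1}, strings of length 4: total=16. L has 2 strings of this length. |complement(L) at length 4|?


Alphabet: {0,1}
String length: 4
Total strings of length 4 = 2^4 = 16
Strings in L = 2
Complement = total - |L|
= 16 - 2
= 14

14


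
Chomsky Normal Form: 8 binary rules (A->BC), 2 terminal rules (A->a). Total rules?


CNF allows two rule forms:
  A -> BC (binary): 8 rules
  A -> a (terminal): 2 rules
Total = 8 + 2 = 10

10


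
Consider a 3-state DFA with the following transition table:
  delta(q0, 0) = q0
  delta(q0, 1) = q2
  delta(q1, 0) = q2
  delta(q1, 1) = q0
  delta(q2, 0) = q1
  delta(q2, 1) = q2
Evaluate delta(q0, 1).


Looking up transition function:
delta(q0, 1) in the table
Row: q0, Column: 1
Result: q2

q2


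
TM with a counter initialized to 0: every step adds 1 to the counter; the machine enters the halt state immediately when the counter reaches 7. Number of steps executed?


Counter starts at 0. Counting sequence:
  Step 1: counter = 1
  Step 2: counter = 2
  Step 3: counter = 3
  Step 4: counter = 4
  Step 5: counter = 5
  Step 6: counter = 6
  Step 7: counter = 7
Counter reached 7 -> halt
Total steps = 7

7


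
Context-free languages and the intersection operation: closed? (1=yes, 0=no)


CFL closure properties:
  Closed under: union, concatenation, Kleene star
  NOT closed under: intersection, complement
Operation 'intersection' is in not-closed list -> No (not closed)

0


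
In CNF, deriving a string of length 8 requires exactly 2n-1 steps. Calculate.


Chomsky Normal Form derivation:
String length n = 8
Each step either:
  - Splits a nonterminal into two (n-1 such steps)
  - Converts a nonterminal to terminal (n such steps)
Total = (n-1) + n = 2n - 1
= 2(8) - 1
= 16 - 1
= 15

15


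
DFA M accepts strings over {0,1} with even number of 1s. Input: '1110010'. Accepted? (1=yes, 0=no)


DFA has 2 states: q_even (start, accept=yes) and q_odd
Processing string '1110010' character by character:
  Position 0: read '1', 1-count=1 -> q_odd
  Position 1: read '1', 1-count=2 -> q_even
  Position 2: read '1', 1-count=3 -> q_odd
  Position 3: read '0', 1-count=3 -> q_odd (no change)
  Position 4: read '0', 1-count=3 -> q_odd (no change)
  Position 5: read '1', 1-count=4 -> q_even
  Position 6: read '0', 1-count=4 -> q_even (no change)
Final state: q_even, total 1s = 4 (even); the DFA requires an even count -> accept

1


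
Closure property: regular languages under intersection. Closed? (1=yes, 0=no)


Regular languages are closed under:
- Union (DFA product construction)
- Intersection (DFA product construction)
- Complement (swap accept/reject states)
- Concatenation (NFA construction)
- Kleene star (NFA construction)
intersection is in this list
Therefore: closed

1


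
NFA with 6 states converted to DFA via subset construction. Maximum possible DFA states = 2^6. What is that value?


NFA has 6 states
Subset construction: each DFA state = subset of NFA states
Maximum subsets = 2^6
2^6 = 64

64


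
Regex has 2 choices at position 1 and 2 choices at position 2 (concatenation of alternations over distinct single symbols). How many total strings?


First group: 2 alternatives
Second group: 2 alternatives
Concatenation: each choice from group 1 pairs with each from group 2
Total = 2 x 2 = 4

4


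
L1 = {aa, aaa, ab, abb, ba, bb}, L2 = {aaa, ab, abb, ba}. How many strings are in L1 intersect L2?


L1 = {aa, aaa, ab, abb, ba, bb}
L2 = {aaa, ab, abb, ba}
Checking each string in L1 against L2:
  'aa': in L2? No
  'aaa': in L2? Yes
  'ab': in L2? Yes
  'abb': in L2? Yes
  'ba': in L2? Yes
  'bb': in L2? No
Intersection = {aaa, ab, abb, ba}
|L1 ∩ L2| = 4

4


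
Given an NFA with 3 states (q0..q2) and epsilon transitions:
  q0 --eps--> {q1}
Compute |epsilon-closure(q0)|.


Starting from q0
Initialize closure = {q0}
Follow epsilon from q0 -> add q1
Final closure: {q0, q1}
Size = 2

2


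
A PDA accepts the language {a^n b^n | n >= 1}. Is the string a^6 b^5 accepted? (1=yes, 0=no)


Language requires equal numbers of a's and b's
PDA pushes for each 'a', pops for each 'b'
Number of a's = 6
Number of b's = 5
6 != 5 -> Reject

0


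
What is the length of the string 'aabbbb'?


String: 'aabbbb'
Counting characters:
  'a' appears 2 time(s)
  'b' appears 4 time(s)
Total length = 2 + 4 = 6

6


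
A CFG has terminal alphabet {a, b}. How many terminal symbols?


Terminal symbols: a, b
Counting each: a (#1), b (#2)
Total = 2

2


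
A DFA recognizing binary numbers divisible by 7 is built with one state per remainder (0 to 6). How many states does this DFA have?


Divisibility by 7 is tracked via the remainder mod 7: 0, 1, ..., 6
The construction assigns one state to each remainder
Number of remainders = 7

7


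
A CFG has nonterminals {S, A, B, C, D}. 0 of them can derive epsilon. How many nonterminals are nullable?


Nonterminals: {S, A, B, C, D}
A nonterminal is nullable if it can derive epsilon
Counting nullable nonterminals: 0
Total nullable = 0

0


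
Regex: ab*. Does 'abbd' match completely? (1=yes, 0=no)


Pattern: ab*
String: 'abbd'
Pattern requires: exactly one 'a' followed by zero or more 'b's
First char is 'a' -> OK
Rest 'bbd': all b's? No
Result: 0

0


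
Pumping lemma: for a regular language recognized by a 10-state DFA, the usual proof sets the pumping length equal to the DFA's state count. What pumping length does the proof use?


Pumping lemma for regular languages (standard proof):
Take p = |Q|, the number of DFA states.
Any string of length >= |Q| passes through |Q|+1 states while reading its first |Q| symbols,
so by pigeonhole some state repeats, giving the loop that can be pumped.
Here |Q| = 10
Therefore the proof uses p = 10

10


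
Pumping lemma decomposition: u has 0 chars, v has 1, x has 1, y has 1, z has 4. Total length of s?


|s| = |u| + |v| + |x| + |y| + |z|
= 0 + 1 + 1 + 1 + 4
= 1 + 1 + 5
= 2 + 5
= 7

7


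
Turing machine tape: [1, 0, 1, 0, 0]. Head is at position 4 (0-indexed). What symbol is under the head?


Tape: [1, 0, 1, 0, 0]
Positions: 0 1 2 3 4
Values:    1 0 1 0 0
Head at position 4
tape[4] = 0

0


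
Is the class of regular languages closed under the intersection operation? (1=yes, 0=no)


Regular languages are closed under:
- Union (DFA product construction)
- Intersection (DFA product construction)
- Complement (swap accept/reject states)
- Concatenation (NFA construction)
- Kleene star (NFA construction)
intersection is in this list
Therefore: closed

1


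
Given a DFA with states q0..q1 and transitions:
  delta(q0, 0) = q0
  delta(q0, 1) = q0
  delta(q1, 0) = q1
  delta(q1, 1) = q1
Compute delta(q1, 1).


Looking up transition function:
delta(q1, 1) in the table
Row: q1, Column: 1
Result: q1

q1


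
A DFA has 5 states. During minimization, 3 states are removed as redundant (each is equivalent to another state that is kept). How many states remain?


Original DFA: 5 states
Redundant states removed: 3
Minimized states = original - removed
= 5 - 3
= 2

2


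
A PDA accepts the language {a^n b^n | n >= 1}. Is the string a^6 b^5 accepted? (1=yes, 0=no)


Language requires equal numbers of a's and b's
PDA pushes for each 'a', pops for each 'b'
Number of a's = 6
Number of b's = 5
6 != 5 -> Reject

0


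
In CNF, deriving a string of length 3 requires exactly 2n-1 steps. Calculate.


Chomsky Normal Form derivation:
String length n = 3
Each step either:
  - Splits a nonterminal into two (n-1 such steps)
  - Converts a nonterminal to terminal (n such steps)
Total = (n-1) + n = 2n - 1
= 2(3) - 1
= 6 - 1
= 5

5


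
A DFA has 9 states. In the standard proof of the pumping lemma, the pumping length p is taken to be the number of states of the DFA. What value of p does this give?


Pumping lemma for regular languages (standard proof):
Take p = |Q|, the number of DFA states.
Any string of length >= |Q| passes through |Q|+1 states while reading its first |Q| symbols,
so by pigeonhole some state repeats, giving the loop that can be pumped.
Here |Q| = 9
Therefore the proof uses p = 9

9


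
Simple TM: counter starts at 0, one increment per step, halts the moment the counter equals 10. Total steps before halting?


Counter starts at 0. Counting sequence:
  Step 1: counter = 1
  Step 2: counter = 2
  Step 3: counter = 3
  Step 4: counter = 4
  Step 5: counter = 5
  Step 6: counter = 6
  ...
  Step 10: counter = 10
Counter reached 10 -> halt
Total steps = 10

10


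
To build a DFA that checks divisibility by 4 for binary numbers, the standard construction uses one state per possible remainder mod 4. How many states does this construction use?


Divisibility by 4 is tracked via the remainder mod 4: 0, 1, ..., 3
The construction assigns one state to each remainder
Number of remainders = 4

4


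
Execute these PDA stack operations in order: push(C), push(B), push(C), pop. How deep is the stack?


Tracing stack operations:
  push(C) -> stack = [C], depth=1
  push(B) -> stack = [C,B], depth=2
  push(C) -> stack = [C,B,C], depth=3
  pop -> removed C, stack = [C,B], depth=2
Final depth = 2

2


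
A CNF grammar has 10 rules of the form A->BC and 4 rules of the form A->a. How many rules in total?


CNF allows two rule forms:
  A -> BC (binary): 10 rules
  A -> a (terminal): 4 rules
Total = 10 + 4 = 14

14


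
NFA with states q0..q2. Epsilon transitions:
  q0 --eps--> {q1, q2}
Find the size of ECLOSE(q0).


Starting from q0
Initialize closure = {q0}
Follow epsilon from q0 -> add q1
Follow epsilon from q0 -> add q2
Final closure: {q0, q1, q2}
Size = 3

3


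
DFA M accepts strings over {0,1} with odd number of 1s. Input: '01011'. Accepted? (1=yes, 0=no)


DFA has 2 states: q_even (start, accept=no) and q_odd
Processing string '01011' character by character:
  Position 0: read '0', 1-count=0 -> q_even (no change)
  Position 1: read '1', 1-count=1 -> q_odd
  Position 2: read '0', 1-count=1 -> q_odd (no change)
  Position 3: read '1', 1-count=2 -> q_even
  Position 4: read '1', 1-count=3 -> q_odd
Final state: q_odd, total 1s = 3 (odd); the DFA requires an odd count -> accept

1


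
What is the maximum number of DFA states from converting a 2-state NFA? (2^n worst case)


NFA has 2 states
Subset construction: each DFA state = subset of NFA states
Maximum subsets = 2^2
2^2 = 4

4


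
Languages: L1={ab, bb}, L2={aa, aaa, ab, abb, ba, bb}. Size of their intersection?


L1 = {ab, bb}
L2 = {aa, aaa, ab, abb, ba, bb}
Checking each string in L1 against L2:
  'ab': in L2? Yes
  'bb': in L2? Yes
Intersection = {ab, bb}
|L1 ∩ L2| = 2

2


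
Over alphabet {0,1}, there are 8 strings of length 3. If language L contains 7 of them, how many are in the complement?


Alphabet: {0,1}
String length: 3
Total strings of length 3 = 2^3 = 8
Strings in L = 7
Complement = total - |L|
= 8 - 7
= 1

1


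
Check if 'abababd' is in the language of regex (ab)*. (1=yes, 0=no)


Pattern: (ab)*
String: 'abababd'
Pattern requires: zero or more repetitions of 'ab'
Length 7 is odd -> cannot be (ab)* -> no match
Result: 0

0


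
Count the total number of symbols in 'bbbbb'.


String: 'bbbbb'
Counting characters:
  'b' appears 5 time(s)
Total length = 0 + 5 = 5

5


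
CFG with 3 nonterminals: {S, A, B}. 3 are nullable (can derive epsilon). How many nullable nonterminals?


Nonterminals: {S, A, B}
A nonterminal is nullable if it can derive epsilon
Counting nullable nonterminals: 3
Total nullable = 3

3


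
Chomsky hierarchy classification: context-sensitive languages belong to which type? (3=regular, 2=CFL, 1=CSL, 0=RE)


Chomsky hierarchy levels:
  Type 3: Regular (DFA/NFA/regex)
  Type 2: Context-free (PDA)
  Type 1: Context-sensitive
  Type 0: Recursively enumerable (TM)
'context-sensitive' corresponds to Type 1

1


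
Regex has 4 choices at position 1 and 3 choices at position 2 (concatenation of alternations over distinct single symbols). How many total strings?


First group: 4 alternatives
Second group: 3 alternatives
Concatenation: each choice from group 1 pairs with each from group 2
Total = 4 x 3 = 12

12


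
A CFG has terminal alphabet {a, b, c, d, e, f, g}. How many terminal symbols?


Terminal symbols: a, b, c, d, e, f, g
Counting each: a (#1), b (#2), c (#3), d (#4), e (#5), f (#6), g (#7)
Total = 7

7


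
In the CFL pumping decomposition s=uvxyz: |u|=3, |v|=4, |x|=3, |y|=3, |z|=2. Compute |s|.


|s| = |u| + |v| + |x| + |y| + |z|
= 3 + 4 + 3 + 3 + 2
= 7 + 3 + 5
= 10 + 5
= 15

15


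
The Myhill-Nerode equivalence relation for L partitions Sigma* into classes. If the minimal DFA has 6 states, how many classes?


Myhill-Nerode theorem:
Number of equivalence classes = number of states in minimal DFA
Minimal DFA states = 6
Therefore equivalence classes = 6

6


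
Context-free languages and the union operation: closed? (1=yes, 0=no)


CFL closure properties:
  Closed under: union, concatenation, Kleene star
  NOT closed under: intersection, complement
Operation 'union' is in closed list -> Yes (closed)

1


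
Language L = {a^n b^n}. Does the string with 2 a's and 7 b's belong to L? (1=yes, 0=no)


Language requires equal numbers of a's and b's
PDA pushes for each 'a', pops for each 'b'
Number of a's = 2
Number of b's = 7
2 != 7 -> Reject

0
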